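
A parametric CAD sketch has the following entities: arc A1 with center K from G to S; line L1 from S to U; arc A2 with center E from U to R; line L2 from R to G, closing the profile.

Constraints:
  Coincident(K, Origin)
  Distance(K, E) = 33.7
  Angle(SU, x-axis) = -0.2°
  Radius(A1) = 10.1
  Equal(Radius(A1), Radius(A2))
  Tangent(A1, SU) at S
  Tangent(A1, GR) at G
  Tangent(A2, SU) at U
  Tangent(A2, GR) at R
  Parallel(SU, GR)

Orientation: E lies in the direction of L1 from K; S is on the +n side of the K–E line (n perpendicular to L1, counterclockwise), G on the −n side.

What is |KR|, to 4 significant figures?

35.18

Tangency of A1 to both parallel lines with radius 10.1 puts S and G at K ± 10.1·n: S = (0.03526, 10.10), G = (-0.03526, -10.10). Equal radii place U and R the same way about E: U = E + 10.1·n = (33.74, 9.982), R = E − 10.1·n = (33.66, -10.22). Then |KR| = |R − K| = 35.18.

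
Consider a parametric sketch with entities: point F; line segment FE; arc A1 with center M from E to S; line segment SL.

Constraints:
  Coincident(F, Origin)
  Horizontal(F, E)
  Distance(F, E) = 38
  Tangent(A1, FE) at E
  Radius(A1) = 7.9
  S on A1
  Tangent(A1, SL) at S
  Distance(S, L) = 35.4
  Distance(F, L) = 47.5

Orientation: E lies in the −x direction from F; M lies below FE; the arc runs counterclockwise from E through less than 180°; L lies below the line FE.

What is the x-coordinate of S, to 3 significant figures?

-44.4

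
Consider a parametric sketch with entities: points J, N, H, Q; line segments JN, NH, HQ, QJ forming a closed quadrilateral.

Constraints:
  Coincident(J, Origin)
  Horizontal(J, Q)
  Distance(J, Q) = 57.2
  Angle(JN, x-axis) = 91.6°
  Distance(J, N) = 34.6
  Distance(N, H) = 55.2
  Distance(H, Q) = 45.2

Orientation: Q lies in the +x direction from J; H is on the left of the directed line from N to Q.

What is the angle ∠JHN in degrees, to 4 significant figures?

29.32°

Checks: J.y = 0.00, Q.y = 0.00 ✓; |NH| = 55.20 ✓; |HQ| = 45.20 ✓.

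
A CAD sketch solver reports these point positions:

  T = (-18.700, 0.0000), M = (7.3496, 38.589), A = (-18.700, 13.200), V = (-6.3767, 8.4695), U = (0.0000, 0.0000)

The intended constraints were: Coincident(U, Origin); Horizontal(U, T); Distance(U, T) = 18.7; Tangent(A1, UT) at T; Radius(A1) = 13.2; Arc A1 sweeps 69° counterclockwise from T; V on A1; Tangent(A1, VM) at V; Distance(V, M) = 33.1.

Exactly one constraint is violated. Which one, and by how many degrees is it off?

Tangent(A1, VM) at V — off by 3.50°.

U = (0.00, 0.00) ✓; U.y = 0.00, T.y = 0.00 ✓; |UT| = 18.70 ✓; ∠(AT, TU) = 90.00° ✓; |AT| = 13.20 ✓; bearing(A→V) − bearing(A→T) = 69.00° ✓; |AV| = 13.20 ✓; ∠(AV, VM) = 93.50° ✗; |VM| = 33.10 ✓.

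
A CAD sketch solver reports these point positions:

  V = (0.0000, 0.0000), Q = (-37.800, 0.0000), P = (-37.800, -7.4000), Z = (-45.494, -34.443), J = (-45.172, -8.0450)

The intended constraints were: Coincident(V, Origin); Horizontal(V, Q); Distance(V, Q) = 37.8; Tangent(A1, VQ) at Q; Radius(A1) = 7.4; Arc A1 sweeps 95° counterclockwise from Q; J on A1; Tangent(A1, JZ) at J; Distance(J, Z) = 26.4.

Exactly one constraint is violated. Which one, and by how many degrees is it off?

Tangent(A1, JZ) at J — off by 5.70°.

V = (0.00, 0.00) ✓; V.y = 0.00, Q.y = 0.00 ✓; |VQ| = 37.80 ✓; ∠(PQ, QV) = 90.00° ✓; |PQ| = 7.400 ✓; bearing(P→J) − bearing(P→Q) = 95.00° ✓; |PJ| = 7.400 ✓; ∠(PJ, JZ) = 95.70° ✗; |JZ| = 26.40 ✓.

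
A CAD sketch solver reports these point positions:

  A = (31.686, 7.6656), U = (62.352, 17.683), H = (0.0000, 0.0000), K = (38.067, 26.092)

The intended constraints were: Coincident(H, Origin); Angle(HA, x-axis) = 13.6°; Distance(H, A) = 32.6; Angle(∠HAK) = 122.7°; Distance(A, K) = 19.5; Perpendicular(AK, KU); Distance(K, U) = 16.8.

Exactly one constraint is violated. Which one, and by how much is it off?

Distance(K, U) = 16.8 — off by 8.90.

H = (0.00, 0.00) ✓; HA at 13.60° ✓; |HA| = 32.60 ✓; ∠HAK = 122.7° ✓; |AK| = 19.50 ✓; ∠(AK, KU) = 90.00° ✓; |KU| = 25.70 ✗.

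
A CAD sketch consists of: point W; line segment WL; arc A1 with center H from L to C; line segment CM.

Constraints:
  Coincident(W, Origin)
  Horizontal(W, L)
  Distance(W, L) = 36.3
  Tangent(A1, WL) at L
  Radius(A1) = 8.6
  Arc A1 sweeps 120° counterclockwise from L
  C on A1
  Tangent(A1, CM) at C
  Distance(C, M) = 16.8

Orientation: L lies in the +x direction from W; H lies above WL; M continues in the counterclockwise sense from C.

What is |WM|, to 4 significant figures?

44.75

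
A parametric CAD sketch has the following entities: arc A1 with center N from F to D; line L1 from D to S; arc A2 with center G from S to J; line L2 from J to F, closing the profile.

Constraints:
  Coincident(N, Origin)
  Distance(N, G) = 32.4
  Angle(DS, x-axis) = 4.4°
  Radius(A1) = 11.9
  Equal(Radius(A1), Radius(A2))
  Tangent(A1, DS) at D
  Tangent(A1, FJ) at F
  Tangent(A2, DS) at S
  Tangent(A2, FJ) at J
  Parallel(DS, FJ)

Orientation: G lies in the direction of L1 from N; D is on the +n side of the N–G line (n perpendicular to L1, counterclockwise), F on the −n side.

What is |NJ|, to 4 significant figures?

34.52

The slot axis is L1's direction at 4.4°, so u = (cos 4.4°, sin 4.4°) = (0.9971, 0.07672) and n = (−sin 4.4°, cos 4.4°) = (-0.07672, 0.9971). N is at the origin and G lies 32.4 along u from N, so G = 32.4·u = (32.30, 2.486). Tangency of A1 to both parallel lines with radius 11.9 puts D and F at N ± 11.9·n: D = (-0.9130, 11.86), F = (0.9130, -11.86). Equal radii place S and J the same way about G: S = G + 11.9·n = (31.39, 14.35), J = G − 11.9·n = (33.22, -9.379). Then |NJ| = |J − N| = 34.52.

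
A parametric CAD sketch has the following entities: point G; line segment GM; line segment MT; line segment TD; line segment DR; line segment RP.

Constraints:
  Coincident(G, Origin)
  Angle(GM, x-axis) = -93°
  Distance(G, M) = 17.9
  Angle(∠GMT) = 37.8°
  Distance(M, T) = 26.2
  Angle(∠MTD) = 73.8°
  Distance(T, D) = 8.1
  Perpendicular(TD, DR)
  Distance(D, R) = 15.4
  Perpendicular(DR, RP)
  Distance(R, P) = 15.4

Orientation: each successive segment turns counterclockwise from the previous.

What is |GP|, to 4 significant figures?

22.29

G is at the origin; GM runs at -93.0° with length 17.9, so M = (-0.9368, -17.88). ∠GMT = 37.8° gives MT at 49.20° from the x-axis; with |MT| = 26.2, T = (16.18, 1.958). ∠MTD = 73.8° gives TD at 155.4° from the x-axis; with |TD| = 8.1, D = (8.818, 5.330). TD is perpendicular to DR, so DR runs at -114.6°; with |DR| = 15.4, R = (2.407, -8.673). The perpendicularity gives RP at right angles to DR, so RP runs at -24.60°; with |RP| = 15.4, P = (16.41, -15.08). Then |GP| = |P − G| = 22.29.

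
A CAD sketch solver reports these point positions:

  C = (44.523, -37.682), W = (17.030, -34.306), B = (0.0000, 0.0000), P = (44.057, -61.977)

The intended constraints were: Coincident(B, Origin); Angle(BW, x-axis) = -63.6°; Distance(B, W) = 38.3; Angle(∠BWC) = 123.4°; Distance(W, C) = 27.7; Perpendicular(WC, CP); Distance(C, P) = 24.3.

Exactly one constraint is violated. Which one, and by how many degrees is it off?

Perpendicular(WC, CP) — off by 5.90°.

B = (0.00, 0.00) ✓; BW at -63.60° ✓; |BW| = 38.30 ✓; ∠BWC = 123.4° ✓; |WC| = 27.70 ✓; ∠(WC, CP) = 84.10° ✗; |CP| = 24.30 ✓.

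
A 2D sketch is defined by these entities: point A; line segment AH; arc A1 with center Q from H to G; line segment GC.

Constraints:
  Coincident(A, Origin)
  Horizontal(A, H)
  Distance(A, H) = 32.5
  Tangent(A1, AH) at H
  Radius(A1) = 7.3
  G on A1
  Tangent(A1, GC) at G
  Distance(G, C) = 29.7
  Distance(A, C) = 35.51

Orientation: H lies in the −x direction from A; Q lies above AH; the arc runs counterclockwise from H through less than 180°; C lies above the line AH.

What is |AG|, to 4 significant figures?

26.12

Checks: A = (0.00, 0.00) ✓; |QG| = 7.300 ✓; ∠(QG, GC) = 90.00° ✓; |GC| = 29.70 ✓; |AC| = 35.51 ✓.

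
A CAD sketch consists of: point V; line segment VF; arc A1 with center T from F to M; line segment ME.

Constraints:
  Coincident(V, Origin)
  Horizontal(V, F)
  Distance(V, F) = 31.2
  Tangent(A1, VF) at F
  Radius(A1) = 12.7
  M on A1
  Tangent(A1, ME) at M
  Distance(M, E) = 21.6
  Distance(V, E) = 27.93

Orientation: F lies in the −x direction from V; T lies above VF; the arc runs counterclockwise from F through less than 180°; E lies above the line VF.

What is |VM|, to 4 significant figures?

21.07

V is at the origin; VF is horizontal with |VF| = 31.2 and F on the −x side, so F = (-31.20, 0.000). The tangent condition forces TF to be normal to VF, so T = F + (0, 12.7) = (-31.20, 12.70). Since TM ⟂ ME (tangency), |TE| = √(12.7² + 21.6²) = 25.06 regardless of where M sits on A1. So E lies on both circle(V, 27.93) and circle(T, 25.06); the above-VF intersection is E = (-10.01, 26.07). M is the foot of the tangent from E: M = (-19.91, 6.878).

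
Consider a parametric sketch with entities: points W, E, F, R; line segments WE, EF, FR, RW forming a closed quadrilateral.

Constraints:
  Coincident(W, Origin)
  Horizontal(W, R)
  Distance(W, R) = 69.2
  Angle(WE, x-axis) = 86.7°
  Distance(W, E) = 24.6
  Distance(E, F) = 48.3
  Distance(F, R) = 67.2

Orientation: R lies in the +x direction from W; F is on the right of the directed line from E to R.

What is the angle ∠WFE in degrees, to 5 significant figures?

9.1422°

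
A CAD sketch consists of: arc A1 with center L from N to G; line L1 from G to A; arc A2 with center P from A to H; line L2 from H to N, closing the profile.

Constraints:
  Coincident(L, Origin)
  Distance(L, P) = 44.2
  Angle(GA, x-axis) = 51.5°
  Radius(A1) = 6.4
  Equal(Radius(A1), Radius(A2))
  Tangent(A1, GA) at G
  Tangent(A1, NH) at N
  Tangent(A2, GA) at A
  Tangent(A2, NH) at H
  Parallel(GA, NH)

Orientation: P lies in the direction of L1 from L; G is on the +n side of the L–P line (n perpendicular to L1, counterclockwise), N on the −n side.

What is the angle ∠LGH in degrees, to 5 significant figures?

73.849°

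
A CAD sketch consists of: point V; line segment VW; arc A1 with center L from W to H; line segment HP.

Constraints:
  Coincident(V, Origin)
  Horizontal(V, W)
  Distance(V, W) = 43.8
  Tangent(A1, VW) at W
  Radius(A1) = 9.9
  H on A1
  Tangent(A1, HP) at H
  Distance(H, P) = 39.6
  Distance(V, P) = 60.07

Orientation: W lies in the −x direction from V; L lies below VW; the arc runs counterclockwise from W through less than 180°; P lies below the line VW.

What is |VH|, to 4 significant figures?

54.52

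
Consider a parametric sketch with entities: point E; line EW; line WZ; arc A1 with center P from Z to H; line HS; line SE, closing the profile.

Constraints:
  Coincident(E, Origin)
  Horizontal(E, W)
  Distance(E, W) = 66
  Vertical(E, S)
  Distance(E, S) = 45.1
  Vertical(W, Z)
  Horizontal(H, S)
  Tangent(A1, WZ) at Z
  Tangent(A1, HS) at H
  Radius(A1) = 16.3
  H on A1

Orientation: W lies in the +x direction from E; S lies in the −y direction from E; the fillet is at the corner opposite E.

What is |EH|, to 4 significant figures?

67.11

The virtual corner opposite E is at (66.00, -45.10). A1 meets WZ tangentially, so PZ is at right angles to WZ and A1 meets HS tangentially, so PH is at right angles to HS, with radius 16.3, so the center P sits 16.3 in from both sides at P = (49.70, -28.80). That places the tangent points at Z = (66.00, -28.80) on WZ and H = (49.70, -45.10) on HS. Then |EH| = |H − E| = 67.11.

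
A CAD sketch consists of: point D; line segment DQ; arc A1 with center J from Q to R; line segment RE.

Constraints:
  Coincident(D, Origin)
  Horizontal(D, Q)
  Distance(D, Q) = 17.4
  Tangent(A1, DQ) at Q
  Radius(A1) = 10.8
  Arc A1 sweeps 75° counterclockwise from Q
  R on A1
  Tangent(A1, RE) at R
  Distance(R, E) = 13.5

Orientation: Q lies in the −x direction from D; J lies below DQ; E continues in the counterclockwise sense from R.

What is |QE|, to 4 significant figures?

25.24

D is at the origin; DQ is horizontal with |DQ| = 17.4 and Q on the −x side, so Q = (-17.40, 0.000). The tangent condition forces JQ to be normal to DQ, so J = Q + (0, -10.8) = (-17.40, -10.80). On A1, Q sits at bearing 90° from J; a 75° counterclockwise sweep puts R at bearing 165°, so R = J + 10.8·(cos 165°, sin 165°) = (-27.83, -8.005). The tangent condition forces JR to be normal to RE, so RE runs along (−sin 165°, cos 165°); with |RE| = 13.5, E = (-31.33, -21.04). Then |QE| = |E − Q| = 25.24.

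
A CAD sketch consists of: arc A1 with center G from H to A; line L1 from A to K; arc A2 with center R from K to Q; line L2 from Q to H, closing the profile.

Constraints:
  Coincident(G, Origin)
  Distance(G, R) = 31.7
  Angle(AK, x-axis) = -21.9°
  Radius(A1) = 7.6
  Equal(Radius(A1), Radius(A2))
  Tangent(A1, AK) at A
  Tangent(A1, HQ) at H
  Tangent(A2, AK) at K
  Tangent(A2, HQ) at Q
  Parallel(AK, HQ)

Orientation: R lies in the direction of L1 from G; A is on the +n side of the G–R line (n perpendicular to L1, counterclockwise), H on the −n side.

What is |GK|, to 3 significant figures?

32.6

The slot axis is L1's direction at -21.9°, so u = (cos -21.9°, sin -21.9°) = (0.928, -0.373) and n = (−sin -21.9°, cos -21.9°) = (0.373, 0.928). G is at the origin and R lies 31.7 along u from G, so R = 31.7·u = (29.4, -11.8). Tangency of A1 to both parallel lines with radius 7.6 puts A and H at G ± 7.6·n: A = (2.83, 7.05), H = (-2.83, -7.05). Equal radii place K and Q the same way about R: K = R + 7.6·n = (32.2, -4.77), Q = R − 7.6·n = (26.6, -18.9). Then |GK| = |K − G| = 32.6.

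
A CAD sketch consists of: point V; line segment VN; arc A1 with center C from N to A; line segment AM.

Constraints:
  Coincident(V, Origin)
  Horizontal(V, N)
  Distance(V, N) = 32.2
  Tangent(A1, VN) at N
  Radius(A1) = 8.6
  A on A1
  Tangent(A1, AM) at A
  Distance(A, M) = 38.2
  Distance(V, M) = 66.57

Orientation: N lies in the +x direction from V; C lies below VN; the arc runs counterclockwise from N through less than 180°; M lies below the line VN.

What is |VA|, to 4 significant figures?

29.39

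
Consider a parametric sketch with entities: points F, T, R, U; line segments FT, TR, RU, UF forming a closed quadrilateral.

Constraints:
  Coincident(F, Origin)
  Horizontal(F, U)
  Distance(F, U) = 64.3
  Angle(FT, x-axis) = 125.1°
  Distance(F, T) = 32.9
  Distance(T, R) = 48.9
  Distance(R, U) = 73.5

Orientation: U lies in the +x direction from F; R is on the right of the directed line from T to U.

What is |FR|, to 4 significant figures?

21.30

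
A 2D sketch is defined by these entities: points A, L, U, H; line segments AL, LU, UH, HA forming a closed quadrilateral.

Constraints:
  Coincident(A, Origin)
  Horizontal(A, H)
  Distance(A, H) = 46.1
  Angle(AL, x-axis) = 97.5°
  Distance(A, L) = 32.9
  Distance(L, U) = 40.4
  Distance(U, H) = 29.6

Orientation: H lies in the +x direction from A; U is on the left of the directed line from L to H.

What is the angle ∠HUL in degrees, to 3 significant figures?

117°

Checks: |LU| = 40.40 ✓; |UH| = 29.60 ✓.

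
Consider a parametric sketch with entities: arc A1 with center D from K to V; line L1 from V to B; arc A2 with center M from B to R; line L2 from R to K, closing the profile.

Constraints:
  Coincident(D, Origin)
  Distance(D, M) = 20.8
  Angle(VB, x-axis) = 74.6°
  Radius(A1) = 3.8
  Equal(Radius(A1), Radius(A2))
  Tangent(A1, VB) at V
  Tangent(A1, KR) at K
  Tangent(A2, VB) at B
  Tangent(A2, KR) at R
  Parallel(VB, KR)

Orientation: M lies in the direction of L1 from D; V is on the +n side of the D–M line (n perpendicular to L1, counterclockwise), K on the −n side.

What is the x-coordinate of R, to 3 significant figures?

9.19

The slot axis is L1's direction at 74.6°, so u = (cos 74.6°, sin 74.6°) = (0.266, 0.964) and n = (−sin 74.6°, cos 74.6°) = (-0.964, 0.266). D is at the origin and M lies 20.8 along u from D, so M = 20.8·u = (5.52, 20.1). Tangency of A1 to both parallel lines with radius 3.8 puts V and K at D ± 3.8·n: V = (-3.66, 1.01), K = (3.66, -1.01). Equal radii place B and R the same way about M: B = M + 3.8·n = (1.86, 21.1), R = M − 3.8·n = (9.19, 19.0). So R.x = 9.19.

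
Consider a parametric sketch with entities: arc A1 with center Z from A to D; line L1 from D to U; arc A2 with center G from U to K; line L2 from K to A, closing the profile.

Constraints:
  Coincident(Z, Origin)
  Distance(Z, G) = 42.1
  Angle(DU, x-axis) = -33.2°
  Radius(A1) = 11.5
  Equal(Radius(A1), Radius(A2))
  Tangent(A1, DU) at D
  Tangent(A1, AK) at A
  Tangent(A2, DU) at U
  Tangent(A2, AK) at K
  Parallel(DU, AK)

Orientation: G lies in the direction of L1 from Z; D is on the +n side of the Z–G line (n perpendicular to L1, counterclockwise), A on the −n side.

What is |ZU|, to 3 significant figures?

43.6

The slot axis is L1's direction at -33.2°, so u = (cos -33.2°, sin -33.2°) = (0.837, -0.548) and n = (−sin -33.2°, cos -33.2°) = (0.548, 0.837). Z is at the origin and G lies 42.1 along u from Z, so G = 42.1·u = (35.2, -23.1). Tangency of A1 to both parallel lines with radius 11.5 puts D and A at Z ± 11.5·n: D = (6.30, 9.62), A = (-6.30, -9.62). Equal radii place U and K the same way about G: U = G + 11.5·n = (41.5, -13.4), K = G − 11.5·n = (28.9, -32.7). Then |ZU| = |U − Z| = 43.6.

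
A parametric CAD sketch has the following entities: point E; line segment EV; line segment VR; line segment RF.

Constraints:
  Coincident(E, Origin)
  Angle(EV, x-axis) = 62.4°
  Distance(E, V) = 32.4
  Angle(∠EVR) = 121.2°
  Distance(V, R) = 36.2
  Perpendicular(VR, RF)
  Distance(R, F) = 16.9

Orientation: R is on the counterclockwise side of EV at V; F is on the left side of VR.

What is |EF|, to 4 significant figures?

54.08

E is at the origin; EV runs at 62.4° with length 32.4, so V = 32.4·(cos 62.4°, sin 62.4°) = (15.01, 28.71). ∠EVR = 121.2°, so VR runs at 62.4° + (180° − 121.2°) = 121.2° from the x-axis; with |VR| = 36.2, R = V + 36.2·(cos 121.2°, sin 121.2°) = (-3.742, 59.68). The perpendicularity gives RF at right angles to VR; with |RF| = 16.9 on the left of VR, F = R + 16.9·(-0.8554, -0.5180) = (-18.20, 50.92). Then |EF| = |F − E| = 54.08.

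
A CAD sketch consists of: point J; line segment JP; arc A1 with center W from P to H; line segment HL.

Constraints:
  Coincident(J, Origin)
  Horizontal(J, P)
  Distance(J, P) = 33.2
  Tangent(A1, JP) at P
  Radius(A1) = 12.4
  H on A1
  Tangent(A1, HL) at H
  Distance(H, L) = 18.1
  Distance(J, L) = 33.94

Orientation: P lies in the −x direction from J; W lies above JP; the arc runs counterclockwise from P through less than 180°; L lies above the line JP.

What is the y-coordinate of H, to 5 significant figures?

10.636

Checks: J.y = 0.00, P.y = 0.00 ✓; |WH| = 12.40 ✓; ∠(WH, HL) = 90.00° ✓; |HL| = 18.10 ✓; |JL| = 33.94 ✓.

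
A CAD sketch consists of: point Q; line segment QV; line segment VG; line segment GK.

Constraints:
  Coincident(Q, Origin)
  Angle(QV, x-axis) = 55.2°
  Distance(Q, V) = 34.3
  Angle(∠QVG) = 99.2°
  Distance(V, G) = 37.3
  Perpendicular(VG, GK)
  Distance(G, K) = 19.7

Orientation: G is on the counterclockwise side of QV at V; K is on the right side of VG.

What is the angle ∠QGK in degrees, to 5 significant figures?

128.36°

Q is at the origin; QV runs at 55.2° with length 34.3, so V = 34.3·(cos 55.2°, sin 55.2°) = (19.575, 28.165). ∠QVG = 99.2°, so VG runs at 55.2° + (180° − 99.2°) = 136.00° from the x-axis; with |VG| = 37.3, G = V + 37.3·(cos 136.00°, sin 136.00°) = (-7.2559, 54.076). The perpendicularity gives GK at right angles to VG; with |GK| = 19.7 on the right of VG, K = G + 19.7·(0.69466, 0.71934) = (6.4289, 68.247). Then cos ∠QGK = GQ·GK / (|GQ||GK|), giving 128.36°.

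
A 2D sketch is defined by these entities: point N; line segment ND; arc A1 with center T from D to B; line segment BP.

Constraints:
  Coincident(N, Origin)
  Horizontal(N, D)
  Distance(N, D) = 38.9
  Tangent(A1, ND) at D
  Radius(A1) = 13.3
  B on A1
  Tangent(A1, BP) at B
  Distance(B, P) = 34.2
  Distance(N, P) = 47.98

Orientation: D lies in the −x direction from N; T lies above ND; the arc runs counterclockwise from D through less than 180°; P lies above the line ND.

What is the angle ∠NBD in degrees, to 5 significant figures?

118.58°

Checks: |TB| = 13.30 ✓; ∠(TB, BP) = 90.00° ✓; |BP| = 34.20 ✓; |NP| = 47.98 ✓.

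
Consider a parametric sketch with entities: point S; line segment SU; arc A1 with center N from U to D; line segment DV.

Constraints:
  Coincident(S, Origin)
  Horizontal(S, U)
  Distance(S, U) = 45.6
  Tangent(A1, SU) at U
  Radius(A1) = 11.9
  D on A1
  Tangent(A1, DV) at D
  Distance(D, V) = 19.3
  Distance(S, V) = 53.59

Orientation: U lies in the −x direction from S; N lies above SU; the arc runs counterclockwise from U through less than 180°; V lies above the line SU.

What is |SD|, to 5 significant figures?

38.046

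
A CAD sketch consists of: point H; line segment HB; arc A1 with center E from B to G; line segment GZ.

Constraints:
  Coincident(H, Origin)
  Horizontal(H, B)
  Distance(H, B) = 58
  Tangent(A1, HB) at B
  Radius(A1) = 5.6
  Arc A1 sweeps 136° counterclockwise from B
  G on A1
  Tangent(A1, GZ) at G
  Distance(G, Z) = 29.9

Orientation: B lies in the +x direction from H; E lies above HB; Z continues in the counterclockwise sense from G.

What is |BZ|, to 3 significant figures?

35.1

H is at the origin; HB is horizontal with |HB| = 58.0 and B on the +x side, so B = (58.0, 0.00). Tangency of A1 to HB means the radius EB is perpendicular to HB, so E = B + (0, 5.6) = (58.0, 5.60). On A1, B sits at bearing -90° from E; a 136° counterclockwise sweep puts G at bearing 46°, so G = E + 5.6·(cos 46°, sin 46°) = (61.9, 9.63). The tangent condition forces EG to be normal to GZ, so GZ runs along (−sin 46°, cos 46°); with |GZ| = 29.9, Z = (40.4, 30.4). Then |BZ| = |Z − B| = 35.1.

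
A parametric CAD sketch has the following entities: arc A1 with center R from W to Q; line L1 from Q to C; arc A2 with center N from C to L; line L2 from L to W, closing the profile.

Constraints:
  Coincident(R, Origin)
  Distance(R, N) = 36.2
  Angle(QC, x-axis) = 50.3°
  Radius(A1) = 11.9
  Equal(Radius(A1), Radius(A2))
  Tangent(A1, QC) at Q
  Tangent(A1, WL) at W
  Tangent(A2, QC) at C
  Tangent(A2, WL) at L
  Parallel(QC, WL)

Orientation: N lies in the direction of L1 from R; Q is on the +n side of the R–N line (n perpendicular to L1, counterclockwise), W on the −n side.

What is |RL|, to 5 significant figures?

38.106

The slot axis is L1's direction at 50.3°, so u = (cos 50.3°, sin 50.3°) = (0.63877, 0.76940) and n = (−sin 50.3°, cos 50.3°) = (-0.76940, 0.63877). R is at the origin and N lies 36.2 along u from R, so N = 36.2·u = (23.123, 27.852). Tangency of A1 to both parallel lines with radius 11.9 puts Q and W at R ± 11.9·n: Q = (-9.1559, 7.6013), W = (9.1559, -7.6013). Equal radii place C and L the same way about N: C = N + 11.9·n = (13.968, 35.454), L = N − 11.9·n = (32.279, 20.251). Then |RL| = |L − R| = 38.106.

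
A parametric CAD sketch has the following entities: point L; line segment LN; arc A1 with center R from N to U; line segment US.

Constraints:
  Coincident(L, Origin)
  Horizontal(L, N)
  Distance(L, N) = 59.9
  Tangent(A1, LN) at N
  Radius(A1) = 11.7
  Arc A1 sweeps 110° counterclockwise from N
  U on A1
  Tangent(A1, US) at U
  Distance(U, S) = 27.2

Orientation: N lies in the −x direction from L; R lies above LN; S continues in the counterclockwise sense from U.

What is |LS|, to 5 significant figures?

71.349

L is at the origin; L and N share the same y with |LN| = 59.9 and N on the −x side, so N = (-59.900, 0.0000). Tangency of A1 to LN means the radius RN is perpendicular to LN, so R = N + (0, 11.7) = (-59.900, 11.700). On A1, N sits at bearing -90° from R; a 110° counterclockwise sweep puts U at bearing 20°, so U = R + 11.7·(cos 20°, sin 20°) = (-48.906, 15.702). The tangent condition forces RU to be normal to US, so US runs along (−sin 20°, cos 20°); with |US| = 27.2, S = (-58.209, 41.261). Then |LS| = |S − L| = 71.349.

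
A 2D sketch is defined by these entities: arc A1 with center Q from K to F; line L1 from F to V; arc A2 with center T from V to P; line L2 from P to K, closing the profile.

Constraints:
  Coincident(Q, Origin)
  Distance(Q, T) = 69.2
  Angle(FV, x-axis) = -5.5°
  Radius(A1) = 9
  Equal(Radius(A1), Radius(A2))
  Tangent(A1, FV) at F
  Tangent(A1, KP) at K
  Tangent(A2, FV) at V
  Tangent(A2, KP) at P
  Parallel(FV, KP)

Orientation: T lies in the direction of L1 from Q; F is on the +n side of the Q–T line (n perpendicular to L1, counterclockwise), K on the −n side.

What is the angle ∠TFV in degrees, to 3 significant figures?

7.41°

The slot axis is L1's direction at -5.5°, so u = (cos -5.5°, sin -5.5°) = (0.995, -0.0958) and n = (−sin -5.5°, cos -5.5°) = (0.0958, 0.995). Q is at the origin and T lies 69.2 along u from Q, so T = 69.2·u = (68.9, -6.63). Tangency of A1 to both parallel lines with radius 9.0 puts F and K at Q ± 9.0·n: F = (0.863, 8.96), K = (-0.863, -8.96). Equal radii place V and P the same way about T: V = T + 9.0·n = (69.7, 2.33), P = T − 9.0·n = (68.0, -15.6). Then cos ∠TFV = FT·FV / (|FT||FV|), giving 7.41°.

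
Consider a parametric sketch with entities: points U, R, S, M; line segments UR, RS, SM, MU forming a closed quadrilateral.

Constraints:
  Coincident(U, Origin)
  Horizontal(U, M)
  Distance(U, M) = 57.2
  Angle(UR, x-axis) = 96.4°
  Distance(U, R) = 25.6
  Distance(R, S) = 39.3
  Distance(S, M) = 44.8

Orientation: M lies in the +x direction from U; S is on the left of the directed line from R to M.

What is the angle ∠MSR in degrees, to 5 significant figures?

101.50°

Checks: |RS| = 39.30 ✓; |SM| = 44.80 ✓.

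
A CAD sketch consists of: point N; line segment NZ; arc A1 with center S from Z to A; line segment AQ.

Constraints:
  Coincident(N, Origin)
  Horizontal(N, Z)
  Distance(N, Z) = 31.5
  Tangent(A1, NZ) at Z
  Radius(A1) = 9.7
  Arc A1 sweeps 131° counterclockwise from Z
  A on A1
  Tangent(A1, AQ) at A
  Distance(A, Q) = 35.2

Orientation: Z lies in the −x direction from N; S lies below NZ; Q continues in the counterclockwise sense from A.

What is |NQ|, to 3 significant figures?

45.4

N is at the origin; NZ is horizontal with |NZ| = 31.5 and Z on the −x side, so Z = (-31.5, 0.00). Since A1 is tangent to NZ there, SZ ⟂ NZ, so S = Z + (0, -9.7) = (-31.5, -9.70). On A1, Z sits at bearing 90° from S; a 131° counterclockwise sweep puts A at bearing 221°, so A = S + 9.7·(cos 221°, sin 221°) = (-38.8, -16.1). A1 meets AQ tangentially, so SA is at right angles to AQ, so AQ runs along (−sin 221°, cos 221°); with |AQ| = 35.2, Q = (-15.7, -42.6). Then |NQ| = |Q − N| = 45.4.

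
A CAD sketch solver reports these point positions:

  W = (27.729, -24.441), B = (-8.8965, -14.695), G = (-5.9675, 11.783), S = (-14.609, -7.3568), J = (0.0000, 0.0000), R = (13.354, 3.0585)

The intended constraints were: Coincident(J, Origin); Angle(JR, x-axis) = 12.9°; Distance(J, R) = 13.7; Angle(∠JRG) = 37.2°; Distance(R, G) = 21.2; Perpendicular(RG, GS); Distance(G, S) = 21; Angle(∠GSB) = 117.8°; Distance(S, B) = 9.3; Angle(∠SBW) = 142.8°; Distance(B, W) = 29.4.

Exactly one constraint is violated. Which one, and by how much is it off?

Distance(B, W) = 29.4 — off by 8.50.

J = (0.00, 0.00) ✓; JR at 12.90° ✓; |JR| = 13.70 ✓; ∠JRG = 37.20° ✓; |RG| = 21.20 ✓; ∠(RG, GS) = 90.00° ✓; |GS| = 21.00 ✓; ∠GSB = 117.8° ✓; |SB| = 9.300 ✓; ∠SBW = 142.8° ✓; |BW| = 37.90 ✗.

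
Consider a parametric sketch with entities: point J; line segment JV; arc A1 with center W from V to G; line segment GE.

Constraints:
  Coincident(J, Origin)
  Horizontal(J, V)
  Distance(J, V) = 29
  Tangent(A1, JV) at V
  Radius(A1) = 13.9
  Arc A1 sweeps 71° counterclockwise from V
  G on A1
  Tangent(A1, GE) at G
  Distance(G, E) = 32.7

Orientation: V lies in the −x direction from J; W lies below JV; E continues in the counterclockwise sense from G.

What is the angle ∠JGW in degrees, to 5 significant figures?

31.541°

Since A1 is tangent to JV there, WV ⟂ JV, so W = V + (0, -13.9) = (-29.000, -13.900). On A1, V sits at bearing 90° from W; a 71° counterclockwise sweep puts G at bearing 161°, so G = W + 13.9·(cos 161°, sin 161°) = (-42.143, -9.3746). Then cos ∠JGW = GJ·GW / (|GJ||GW|), giving 31.541°.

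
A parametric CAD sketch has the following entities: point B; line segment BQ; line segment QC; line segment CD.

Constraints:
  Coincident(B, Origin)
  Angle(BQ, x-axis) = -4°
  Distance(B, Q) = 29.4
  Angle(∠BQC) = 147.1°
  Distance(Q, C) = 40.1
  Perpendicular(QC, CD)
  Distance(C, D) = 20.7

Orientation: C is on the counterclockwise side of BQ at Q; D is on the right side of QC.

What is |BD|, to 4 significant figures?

74.44

B is at the origin; BQ runs at -4.0° with length 29.4, so Q = 29.4·(cos -4.0°, sin -4.0°) = (29.33, -2.051). ∠BQC = 147.1°, so QC runs at -4.0° + (180° − 147.1°) = 28.90° from the x-axis; with |QC| = 40.1, C = Q + 40.1·(cos 28.90°, sin 28.90°) = (64.43, 17.33). QC is perpendicular to CD; with |CD| = 20.7 on the right of QC, D = C + 20.7·(0.4833, -0.8755) = (74.44, -0.7933). Then |BD| = |D − B| = 74.44.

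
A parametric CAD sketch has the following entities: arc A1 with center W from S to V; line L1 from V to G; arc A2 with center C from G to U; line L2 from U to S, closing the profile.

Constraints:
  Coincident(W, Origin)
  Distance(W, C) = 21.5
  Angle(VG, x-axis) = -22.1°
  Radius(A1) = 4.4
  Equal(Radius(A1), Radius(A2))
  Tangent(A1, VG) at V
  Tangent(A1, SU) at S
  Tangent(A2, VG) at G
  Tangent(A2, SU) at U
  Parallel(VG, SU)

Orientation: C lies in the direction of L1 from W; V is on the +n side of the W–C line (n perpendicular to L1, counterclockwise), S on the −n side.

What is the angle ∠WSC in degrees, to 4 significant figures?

78.43°

The slot axis is L1's direction at -22.1°, so u = (cos -22.1°, sin -22.1°) = (0.9265, -0.3762) and n = (−sin -22.1°, cos -22.1°) = (0.3762, 0.9265). W is at the origin and C lies 21.5 along u from W, so C = 21.5·u = (19.92, -8.089). Tangency of A1 to both parallel lines with radius 4.4 puts V and S at W ± 4.4·n: V = (1.655, 4.077), S = (-1.655, -4.077). Then cos ∠WSC = SW·SC / (|SW||SC|), giving 78.43°.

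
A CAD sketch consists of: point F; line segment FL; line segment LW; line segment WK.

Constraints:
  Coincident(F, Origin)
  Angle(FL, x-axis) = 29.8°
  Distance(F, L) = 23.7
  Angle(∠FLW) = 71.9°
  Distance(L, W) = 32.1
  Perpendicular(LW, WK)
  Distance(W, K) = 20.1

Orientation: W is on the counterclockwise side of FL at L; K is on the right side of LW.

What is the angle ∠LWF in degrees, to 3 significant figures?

42.3°

F is at the origin; FL runs at 29.8° with length 23.7, so L = 23.7·(cos 29.8°, sin 29.8°) = (20.6, 11.8). ∠FLW = 71.9°, so LW runs at 29.8° + (180° − 71.9°) = 138° from the x-axis; with |LW| = 32.1, W = L + 32.1·(cos 138°, sin 138°) = (-3.25, 33.3). Then cos ∠LWF = WL·WF / (|WL||WF|), giving 42.3°.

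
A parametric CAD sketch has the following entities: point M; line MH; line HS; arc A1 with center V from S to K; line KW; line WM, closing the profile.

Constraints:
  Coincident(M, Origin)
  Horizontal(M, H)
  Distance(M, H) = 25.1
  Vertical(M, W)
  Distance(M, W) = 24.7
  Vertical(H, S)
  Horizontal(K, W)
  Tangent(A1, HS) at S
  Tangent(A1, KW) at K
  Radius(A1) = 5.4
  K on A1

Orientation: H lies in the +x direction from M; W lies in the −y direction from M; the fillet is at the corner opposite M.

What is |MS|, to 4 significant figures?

31.66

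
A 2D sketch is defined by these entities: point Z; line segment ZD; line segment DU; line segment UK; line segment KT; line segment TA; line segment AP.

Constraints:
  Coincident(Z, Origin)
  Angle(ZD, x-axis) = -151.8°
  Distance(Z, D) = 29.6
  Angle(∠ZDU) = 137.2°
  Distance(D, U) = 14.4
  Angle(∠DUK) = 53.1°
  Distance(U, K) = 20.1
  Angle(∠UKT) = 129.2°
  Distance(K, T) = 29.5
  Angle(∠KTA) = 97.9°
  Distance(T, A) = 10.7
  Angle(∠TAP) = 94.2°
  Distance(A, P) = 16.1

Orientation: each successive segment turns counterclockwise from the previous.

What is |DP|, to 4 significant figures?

13.72

Z is at the origin; ZD runs at -151.8° with length 29.6, so D = (-26.09, -13.99). ∠ZDU = 137.2° gives DU at -109.0° from the x-axis; with |DU| = 14.4, U = (-30.77, -27.60). ∠DUK = 53.1° gives UK at 17.90° from the x-axis; with |UK| = 20.1, K = (-11.65, -21.43). ∠UKT = 129.2° gives KT at 68.70° from the x-axis; with |KT| = 29.5, T = (-0.9318, 6.060). ∠KTA = 97.9° gives TA at 150.8° from the x-axis; with |TA| = 10.7, A = (-10.27, 11.28). ∠TAP = 94.2° gives AP at -123.4° from the x-axis; with |AP| = 16.1, P = (-19.13, -2.161). Then |DP| = |P − D| = 13.72.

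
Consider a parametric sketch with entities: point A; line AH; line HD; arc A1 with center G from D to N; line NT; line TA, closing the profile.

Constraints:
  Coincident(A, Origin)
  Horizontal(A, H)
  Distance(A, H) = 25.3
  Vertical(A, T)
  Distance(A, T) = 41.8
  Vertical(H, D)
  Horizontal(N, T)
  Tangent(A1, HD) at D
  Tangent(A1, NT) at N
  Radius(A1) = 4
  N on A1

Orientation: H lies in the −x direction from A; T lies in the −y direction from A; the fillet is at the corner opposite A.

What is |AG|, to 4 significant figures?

43.39

A is at the origin; A and H share the same y with |AH| = 25.3 and H on the −x side, so H = (-25.30, 0.000). A and T share the same x with |AT| = 41.8 and T on the −y side, so T = (0.000, -41.80). The virtual corner opposite A is at (-25.30, -41.80). Tangency of A1 to HD means the radius GD is perpendicular to HD and the tangent condition forces GN to be normal to NT, with radius 4.0, so the center G sits 4.0 in from both sides at G = (-21.30, -37.80). Then |AG| = |G − A| = 43.39.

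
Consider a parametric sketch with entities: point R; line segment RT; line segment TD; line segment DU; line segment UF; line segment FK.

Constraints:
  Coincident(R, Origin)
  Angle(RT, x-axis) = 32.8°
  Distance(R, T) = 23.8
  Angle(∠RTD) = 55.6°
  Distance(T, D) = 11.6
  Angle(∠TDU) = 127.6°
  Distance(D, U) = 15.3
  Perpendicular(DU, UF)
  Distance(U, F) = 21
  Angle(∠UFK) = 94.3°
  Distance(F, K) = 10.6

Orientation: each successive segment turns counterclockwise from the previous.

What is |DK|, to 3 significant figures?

22.3

R is at the origin; RT runs at 32.8° with length 23.8, so T = (20.0, 12.9). ∠RTD = 55.6° gives TD at 157° from the x-axis; with |TD| = 11.6, D = (9.31, 17.4). ∠TDU = 127.6° gives DU at -150° from the x-axis; with |DU| = 15.3, U = (-3.99, 9.83). DU is perpendicular to UF, so UF runs at -60.4°; with |UF| = 21.0, F = (6.38, -8.43). ∠UFK = 94.3° gives FK at 25.3° from the x-axis; with |FK| = 10.6, K = (16.0, -3.90). Then |DK| = |K − D| = 22.3.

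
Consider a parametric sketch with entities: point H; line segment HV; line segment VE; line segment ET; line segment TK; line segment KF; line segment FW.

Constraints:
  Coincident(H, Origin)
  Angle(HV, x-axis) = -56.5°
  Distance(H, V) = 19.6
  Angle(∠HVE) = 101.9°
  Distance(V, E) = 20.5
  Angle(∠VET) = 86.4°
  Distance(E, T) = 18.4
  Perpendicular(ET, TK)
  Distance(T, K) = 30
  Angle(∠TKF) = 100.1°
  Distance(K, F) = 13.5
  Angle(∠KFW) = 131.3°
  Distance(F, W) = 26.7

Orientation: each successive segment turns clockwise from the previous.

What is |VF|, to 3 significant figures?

12.5

H is at the origin; HV runs at -56.5° with length 19.6, so V = (10.8, -16.3). ∠HVE = 101.9° gives VE at -135° from the x-axis; with |VE| = 20.5, E = (-3.58, -30.9). ∠VET = 86.4° gives ET at 132° from the x-axis; with |ET| = 18.4, T = (-15.8, -17.2). ET is perpendicular to TK, so TK runs at 41.8°; with |TK| = 30.0, K = (6.52, 2.77). ∠TKF = 100.1° gives KF at -38.1° from the x-axis; with |KF| = 13.5, F = (17.1, -5.56). Then |VF| = |F − V| = 12.5.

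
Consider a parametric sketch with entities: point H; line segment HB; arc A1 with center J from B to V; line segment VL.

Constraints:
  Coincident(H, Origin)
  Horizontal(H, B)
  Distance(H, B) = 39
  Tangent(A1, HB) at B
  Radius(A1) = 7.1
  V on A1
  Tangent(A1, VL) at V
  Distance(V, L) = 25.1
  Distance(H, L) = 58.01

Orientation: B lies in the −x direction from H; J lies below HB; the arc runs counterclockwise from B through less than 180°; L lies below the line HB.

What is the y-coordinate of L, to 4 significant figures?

-31.24

Checks: |JV| = 7.100 ✓; ∠(JV, VL) = 90.00° ✓; |VL| = 25.10 ✓; |HL| = 58.01 ✓.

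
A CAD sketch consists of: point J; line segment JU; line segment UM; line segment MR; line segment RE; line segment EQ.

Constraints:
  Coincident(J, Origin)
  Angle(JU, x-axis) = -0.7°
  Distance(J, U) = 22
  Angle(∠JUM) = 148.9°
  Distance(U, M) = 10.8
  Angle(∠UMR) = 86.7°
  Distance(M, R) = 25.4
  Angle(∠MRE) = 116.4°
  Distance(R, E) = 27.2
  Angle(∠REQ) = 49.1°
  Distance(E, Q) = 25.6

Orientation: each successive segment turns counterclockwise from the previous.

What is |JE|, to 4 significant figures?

24.87

J is at the origin; JU runs at -0.7° with length 22.0, so U = (22.00, -0.2688). ∠JUM = 148.9° gives UM at 30.40° from the x-axis; with |UM| = 10.8, M = (31.31, 5.196). ∠UMR = 86.7° gives MR at 123.7° from the x-axis; with |MR| = 25.4, R = (17.22, 26.33). ∠MRE = 116.4° gives RE at -172.7° from the x-axis; with |RE| = 27.2, E = (-9.759, 22.87). Then |JE| = |E − J| = 24.87.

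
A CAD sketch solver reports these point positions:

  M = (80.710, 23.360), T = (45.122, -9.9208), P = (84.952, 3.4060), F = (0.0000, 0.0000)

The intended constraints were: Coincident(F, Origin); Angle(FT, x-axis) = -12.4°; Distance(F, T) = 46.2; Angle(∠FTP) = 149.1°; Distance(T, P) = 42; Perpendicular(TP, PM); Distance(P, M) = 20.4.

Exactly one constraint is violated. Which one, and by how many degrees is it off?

Perpendicular(TP, PM) — off by 6.50°.

F = (0.00, 0.00) ✓; FT at -12.40° ✓; |FT| = 46.20 ✓; ∠FTP = 149.1° ✓; |TP| = 42.00 ✓; ∠(TP, PM) = 83.50° ✗; |PM| = 20.40 ✓.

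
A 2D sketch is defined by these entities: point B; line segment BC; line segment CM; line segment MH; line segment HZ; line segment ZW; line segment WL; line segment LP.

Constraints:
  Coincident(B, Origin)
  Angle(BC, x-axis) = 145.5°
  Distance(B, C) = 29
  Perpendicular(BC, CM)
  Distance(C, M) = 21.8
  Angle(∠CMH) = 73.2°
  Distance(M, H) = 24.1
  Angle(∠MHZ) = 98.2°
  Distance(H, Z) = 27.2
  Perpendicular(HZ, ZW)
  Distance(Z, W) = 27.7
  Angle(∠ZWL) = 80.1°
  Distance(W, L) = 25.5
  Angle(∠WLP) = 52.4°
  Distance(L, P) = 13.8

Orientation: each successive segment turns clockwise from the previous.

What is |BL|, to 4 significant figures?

33.51

B is at the origin; BC runs at 145.5° with length 29.0, so C = (-23.90, 16.43). BC ⟂ CM, so CM runs at 55.50°; with |CM| = 21.8, M = (-11.55, 34.39). ∠CMH = 73.2° gives MH at -51.30° from the x-axis; with |MH| = 24.1, H = (3.516, 15.58). ∠MHZ = 98.2° gives HZ at -133.1° from the x-axis; with |HZ| = 27.2, Z = (-15.07, -4.277). The perpendicularity gives ZW at right angles to HZ, so ZW runs at 136.9°; with |ZW| = 27.7, W = (-35.29, 14.65). ∠ZWL = 80.1° gives WL at 37.00° from the x-axis; with |WL| = 25.5, L = (-14.93, 30.00). Then |BL| = |L − B| = 33.51.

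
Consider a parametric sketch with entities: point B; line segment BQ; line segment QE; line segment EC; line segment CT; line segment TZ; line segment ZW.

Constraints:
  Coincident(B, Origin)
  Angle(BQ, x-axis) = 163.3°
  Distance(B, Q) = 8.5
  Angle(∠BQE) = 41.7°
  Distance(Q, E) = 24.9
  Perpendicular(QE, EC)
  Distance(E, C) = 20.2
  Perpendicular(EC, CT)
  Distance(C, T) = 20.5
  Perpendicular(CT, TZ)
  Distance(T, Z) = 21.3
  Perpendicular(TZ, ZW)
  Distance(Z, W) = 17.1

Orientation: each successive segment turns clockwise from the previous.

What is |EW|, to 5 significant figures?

3.5735

B is at the origin; BQ runs at 163.3° with length 8.5, so Q = (-8.1415, 2.4426). ∠BQE = 41.7° gives QE at 25.000° from the x-axis; with |QE| = 24.9, E = (14.426, 12.966). QE is perpendicular to EC, so EC runs at -65.000°; with |EC| = 20.2, C = (22.962, -5.3417). EC ⟂ CT, so CT runs at -155.00°; with |CT| = 20.5, T = (4.3832, -14.005). The perpendicularity gives TZ at right angles to CT, so TZ runs at 115.00°; with |TZ| = 21.3, Z = (-4.6186, 5.2990). TZ ⟂ ZW, so ZW runs at 25.000°; with |ZW| = 17.1, W = (10.879, 12.526). Then |EW| = |W − E| = 3.5735.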